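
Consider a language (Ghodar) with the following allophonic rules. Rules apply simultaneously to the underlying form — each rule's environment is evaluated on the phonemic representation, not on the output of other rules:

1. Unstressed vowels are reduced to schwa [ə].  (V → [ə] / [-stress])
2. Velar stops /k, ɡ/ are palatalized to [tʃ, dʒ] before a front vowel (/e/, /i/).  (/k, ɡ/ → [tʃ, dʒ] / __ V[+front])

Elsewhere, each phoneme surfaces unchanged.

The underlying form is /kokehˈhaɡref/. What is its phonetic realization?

[kətʃəhˈhaɡrəf]

/k/ (word-initial): rule 2 targets it, but not before a front vowel → unchanged [k].
/o/ meets the environment for rule 1 (in an unstressed syllable) → [ə].
/k/ (between /o/ and /e/) occurs before a front vowel → [tʃ] by rule 2.
/e/ meets the environment for rule 1 (in an unstressed syllable) → [ə].
/h/ (between /e/ and /h/): no rule targets it → [h].
/h/ stays [h].
/a/ (between /h/ and /ɡ/) fails the environment for rule 1, so it stays [a].
/ɡ/ — between /a/ and /r/; rule 2 does not apply here → [ɡ].
/r/ — not in any rule's target class → [r].
/e/ (between /r/ and /f/): in an unstressed syllable, so rule 1 applies → [ə].
/f/ — not in any rule's target class → [f].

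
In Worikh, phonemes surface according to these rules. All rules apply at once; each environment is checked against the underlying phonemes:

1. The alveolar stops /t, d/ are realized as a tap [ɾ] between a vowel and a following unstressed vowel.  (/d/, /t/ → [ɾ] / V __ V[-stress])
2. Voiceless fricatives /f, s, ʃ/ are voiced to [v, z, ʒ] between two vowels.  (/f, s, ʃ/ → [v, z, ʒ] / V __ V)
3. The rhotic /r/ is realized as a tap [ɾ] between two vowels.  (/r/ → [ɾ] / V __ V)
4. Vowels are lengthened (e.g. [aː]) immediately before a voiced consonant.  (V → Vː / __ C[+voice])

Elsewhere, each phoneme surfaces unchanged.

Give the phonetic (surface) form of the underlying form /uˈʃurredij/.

[uˈʒuːrreːɾiːj]

/u/ (word-initial) is in the target of rule 4 but the environment (before a voiced consonant) is not met → [u].
/ʃ/ meets the environment for rule 2 (between two vowels) → [ʒ].
Rule 4 applies to /u/ (between /ʃ/ and /r/: before a voiced consonant) → [uː].
/r/ (between /u/ and /r/): rule 3 targets it, but not between two vowels → unchanged [r].
/r/ (between /r/ and /e/) fails the environment for rule 3, so it stays [r].
/e/ meets the environment for rule 4 (before a voiced consonant) → [eː].
/d/ (between /e/ and /i/): between a vowel and a following unstressed vowel, so rule 1 applies → [ɾ].
/i/ meets the environment for rule 4 (before a voiced consonant) → [iː].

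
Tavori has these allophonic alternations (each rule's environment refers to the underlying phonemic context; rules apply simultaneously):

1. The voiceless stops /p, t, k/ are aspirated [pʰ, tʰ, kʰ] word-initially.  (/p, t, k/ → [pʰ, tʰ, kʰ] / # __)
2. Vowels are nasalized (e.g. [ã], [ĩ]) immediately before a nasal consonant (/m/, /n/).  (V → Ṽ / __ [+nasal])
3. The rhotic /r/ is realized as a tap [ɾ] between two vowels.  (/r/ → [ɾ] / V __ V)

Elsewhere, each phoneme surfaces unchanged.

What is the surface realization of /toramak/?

[tʰoɾãmak]

/t/ meets the environment for rule 1 (word-initially) → [tʰ].
/o/ — between /t/ and /r/; rule 2 does not apply here → [o].
/r/ meets the environment for rule 3 (between two vowels) → [ɾ].
/a/ meets the environment for rule 2 (before a nasal consonant) → [ã].
/m/ (between /a/ and /a/) is unaffected → [m].
/a/ (between /m/ and /k/) fails the environment for rule 2, so it stays [a].
/k/ (word-final) fails the environment for rule 1, so it stays [k].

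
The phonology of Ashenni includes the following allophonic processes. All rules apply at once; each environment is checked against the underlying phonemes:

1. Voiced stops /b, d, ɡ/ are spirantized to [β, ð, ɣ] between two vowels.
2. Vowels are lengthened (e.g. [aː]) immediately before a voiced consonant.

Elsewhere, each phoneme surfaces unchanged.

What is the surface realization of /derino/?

/d/ — word-initial; rule 1 does not apply here → [d].
Rule 2 applies to /e/ (between /d/ and /r/: before a voiced consonant) → [eː].
/r/ (between /e/ and /i/) is unaffected → [r].
/i/ meets the environment for rule 2 (before a voiced consonant) → [iː].
/n/ (between /i/ and /o/) is unaffected → [n].
/o/ (word-final) is in the target of rule 2 but the environment (before a voiced consonant) is not met → [o].

[deːriːno]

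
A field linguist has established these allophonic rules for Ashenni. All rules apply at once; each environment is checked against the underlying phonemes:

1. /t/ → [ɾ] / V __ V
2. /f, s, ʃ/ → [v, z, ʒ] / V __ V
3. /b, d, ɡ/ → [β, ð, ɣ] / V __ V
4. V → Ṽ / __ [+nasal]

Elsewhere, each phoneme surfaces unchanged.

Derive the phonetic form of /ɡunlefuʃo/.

[ɡũnlevuʒo]

/ɡ/ (word-initial): rule 3 targets it, but not between two vowels → unchanged [ɡ].
Rule 4 applies to /u/ (between /ɡ/ and /n/: before a nasal consonant) → [ũ].
/e/ (between /l/ and /f/) is in the target of rule 4 but the environment (before a nasal consonant) is not met → [e].
Rule 2 applies to /f/ (between /e/ and /u/: between two vowels) → [v].
/u/ (between /f/ and /ʃ/) fails the environment for rule 4, so it stays [u].
/ʃ/ (between /u/ and /o/): between two vowels, so rule 2 applies → [ʒ].
/o/ (word-final) fails the environment for rule 4, so it stays [o].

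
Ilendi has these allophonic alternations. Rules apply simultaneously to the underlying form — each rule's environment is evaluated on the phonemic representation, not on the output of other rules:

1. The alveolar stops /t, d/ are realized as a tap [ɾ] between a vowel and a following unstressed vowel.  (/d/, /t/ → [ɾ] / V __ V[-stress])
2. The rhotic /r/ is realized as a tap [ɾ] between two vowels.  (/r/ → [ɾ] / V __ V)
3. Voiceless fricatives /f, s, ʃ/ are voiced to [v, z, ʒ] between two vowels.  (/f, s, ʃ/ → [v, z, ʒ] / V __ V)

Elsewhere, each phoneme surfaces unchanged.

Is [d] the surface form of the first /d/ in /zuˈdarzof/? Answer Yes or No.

/d/ (between /u/ and /a/): rule 1 targets it, but not between a vowel and a following unstressed vowel → unchanged [d].
The actual realization is [d], which matches [d].

Yes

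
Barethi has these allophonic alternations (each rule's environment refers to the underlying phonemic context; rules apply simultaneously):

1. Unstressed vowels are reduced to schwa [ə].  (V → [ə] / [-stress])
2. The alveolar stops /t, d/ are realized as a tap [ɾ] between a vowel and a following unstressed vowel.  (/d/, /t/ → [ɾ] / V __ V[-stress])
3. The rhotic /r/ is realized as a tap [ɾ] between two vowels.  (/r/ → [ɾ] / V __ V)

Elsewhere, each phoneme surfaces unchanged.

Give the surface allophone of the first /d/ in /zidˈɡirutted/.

[d]

/d/ — between /i/ and /ɡ/; rule 2 does not apply here → [d].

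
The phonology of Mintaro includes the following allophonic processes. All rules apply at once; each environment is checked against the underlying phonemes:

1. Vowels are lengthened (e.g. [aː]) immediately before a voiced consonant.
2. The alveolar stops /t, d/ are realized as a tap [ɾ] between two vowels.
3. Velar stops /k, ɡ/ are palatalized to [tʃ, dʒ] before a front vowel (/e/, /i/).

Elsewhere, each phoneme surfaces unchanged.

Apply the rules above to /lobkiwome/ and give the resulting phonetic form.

[loːbtʃiːwoːme]

/o/ — between /l/ and /b/, before a voiced consonant — surfaces as [oː] (rule 1).
/k/ meets the environment for rule 3 (before a front vowel) → [tʃ].
/i/ — between /k/ and /w/, before a voiced consonant — surfaces as [iː] (rule 1).
/o/ (between /w/ and /m/) occurs before a voiced consonant → [oː] by rule 1.
/e/ — word-final; rule 1 does not apply here → [e].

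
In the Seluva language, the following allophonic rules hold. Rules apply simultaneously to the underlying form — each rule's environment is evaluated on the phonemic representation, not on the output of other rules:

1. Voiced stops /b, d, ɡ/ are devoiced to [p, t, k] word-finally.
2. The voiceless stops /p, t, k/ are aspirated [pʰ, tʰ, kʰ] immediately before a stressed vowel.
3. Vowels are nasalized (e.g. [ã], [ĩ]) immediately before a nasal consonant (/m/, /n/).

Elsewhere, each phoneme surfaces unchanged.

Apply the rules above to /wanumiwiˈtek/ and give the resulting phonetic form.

/w/ — not in any rule's target class → [w].
/a/ meets the environment for rule 3 (before a nasal consonant) → [ã].
/n/ stays [n].
/u/ — between /n/ and /m/, before a nasal consonant — surfaces as [ũ] (rule 3).
/m/ (between /u/ and /i/): no rule targets it → [m].
/i/ (between /m/ and /w/) is in the target of rule 3 but the environment (before a nasal consonant) is not met → [i].
/w/ — not in any rule's target class → [w].
/i/ (between /w/ and /t/) fails the environment for rule 3, so it stays [i].
Rule 2 applies to /t/ (between /i/ and /e/: immediately before a stressed vowel) → [tʰ].
/e/ (between /t/ and /k/) is in the target of rule 3 but the environment (before a nasal consonant) is not met → [e].
/k/ (word-final): rule 2 targets it, but not immediately before a stressed vowel → unchanged [k].

[wãnũmiwiˈtʰek]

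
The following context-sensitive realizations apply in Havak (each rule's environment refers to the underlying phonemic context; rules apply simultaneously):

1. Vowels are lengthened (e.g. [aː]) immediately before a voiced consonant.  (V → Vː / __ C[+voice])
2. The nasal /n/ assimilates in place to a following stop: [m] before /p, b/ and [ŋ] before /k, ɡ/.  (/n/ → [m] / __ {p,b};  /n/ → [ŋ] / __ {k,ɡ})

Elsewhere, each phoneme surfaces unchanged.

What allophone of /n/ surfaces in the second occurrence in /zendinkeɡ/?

/n/ meets the environment for rule 2 (before a labial or velar stop) → [ŋ].

[ŋ]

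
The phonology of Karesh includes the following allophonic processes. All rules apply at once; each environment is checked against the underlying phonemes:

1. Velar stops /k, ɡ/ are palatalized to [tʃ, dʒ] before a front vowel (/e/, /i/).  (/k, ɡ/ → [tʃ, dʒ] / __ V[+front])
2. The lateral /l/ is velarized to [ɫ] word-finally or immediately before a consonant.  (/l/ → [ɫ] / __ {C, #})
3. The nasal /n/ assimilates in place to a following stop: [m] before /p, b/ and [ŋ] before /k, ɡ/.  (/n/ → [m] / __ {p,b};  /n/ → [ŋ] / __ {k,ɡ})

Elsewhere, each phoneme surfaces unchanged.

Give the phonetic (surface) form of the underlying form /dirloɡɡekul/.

/d/ stays [d].
/i/ stays [i].
/r/ (between /i/ and /l/) is unaffected → [r].
/l/ — between /r/ and /o/; rule 2 does not apply here → [l].
/o/ (between /l/ and /ɡ/): no rule targets it → [o].
/ɡ/ (between /o/ and /ɡ/): rule 1 targets it, but not before a front vowel → unchanged [ɡ].
/ɡ/ meets the environment for rule 1 (before a front vowel) → [dʒ].
/e/ (between /ɡ/ and /k/): no rule targets it → [e].
/k/ (between /e/ and /u/): rule 1 targets it, but not before a front vowel → unchanged [k].
/u/ stays [u].
/l/ meets the environment for rule 2 (word-finally or immediately before a consonant) → [ɫ].

[dirloɡdʒekuɫ]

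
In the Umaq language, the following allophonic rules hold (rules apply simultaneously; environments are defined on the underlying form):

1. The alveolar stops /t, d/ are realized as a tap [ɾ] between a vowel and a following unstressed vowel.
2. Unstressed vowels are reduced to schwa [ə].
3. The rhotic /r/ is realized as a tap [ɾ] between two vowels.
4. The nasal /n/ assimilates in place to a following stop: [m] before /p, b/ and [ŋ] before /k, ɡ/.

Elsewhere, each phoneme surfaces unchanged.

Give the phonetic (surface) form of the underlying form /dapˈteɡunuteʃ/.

/d/ (word-initial) fails the environment for rule 1, so it stays [d].
/a/ meets the environment for rule 2 (in an unstressed syllable) → [ə].
/t/ (between /p/ and /e/): rule 1 targets it, but not between a vowel and a following unstressed vowel → unchanged [t].
/e/ — between /t/ and /ɡ/; rule 2 does not apply here → [e].
/u/ (between /ɡ/ and /n/): in an unstressed syllable, so rule 2 applies → [ə].
/n/ (between /u/ and /u/) is in the target of rule 4 but the environment (before a labial or velar stop) is not met → [n].
/u/ (between /n/ and /t/) occurs in an unstressed syllable → [ə] by rule 2.
Rule 1 applies to /t/ (between /u/ and /e/: between a vowel and a following unstressed vowel) → [ɾ].
/e/ (between /t/ and /ʃ/) occurs in an unstressed syllable → [ə] by rule 2.

[dəpˈteɡənəɾəʃ]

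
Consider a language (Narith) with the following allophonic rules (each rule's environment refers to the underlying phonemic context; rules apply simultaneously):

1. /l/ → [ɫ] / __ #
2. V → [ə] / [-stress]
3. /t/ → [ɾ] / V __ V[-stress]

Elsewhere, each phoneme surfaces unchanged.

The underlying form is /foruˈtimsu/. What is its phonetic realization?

Rule 2 applies to /o/ (between /f/ and /r/: in an unstressed syllable) → [ə].
Rule 2 applies to /u/ (between /r/ and /t/: in an unstressed syllable) → [ə].
/t/ (between /u/ and /i/) is in the target of rule 3 but the environment (between a vowel and a following unstressed vowel) is not met → [t].
/i/ (between /t/ and /m/) is in the target of rule 2 but the environment (in an unstressed syllable) is not met → [i].
/u/ meets the environment for rule 2 (in an unstressed syllable) → [ə].

[fərəˈtimsə]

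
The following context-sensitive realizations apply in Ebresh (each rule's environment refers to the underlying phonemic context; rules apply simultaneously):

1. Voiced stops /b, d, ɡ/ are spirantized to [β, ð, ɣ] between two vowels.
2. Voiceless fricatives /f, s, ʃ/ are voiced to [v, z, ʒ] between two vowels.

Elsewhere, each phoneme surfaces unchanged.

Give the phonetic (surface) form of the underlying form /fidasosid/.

[fiðazozid]

/f/ (word-initial) is in the target of rule 2 but the environment (between two vowels) is not met → [f].
/i/ — not in any rule's target class → [i].
/d/ (between /i/ and /a/) occurs between two vowels → [ð] by rule 1.
/a/ — not in any rule's target class → [a].
/s/ (between /a/ and /o/): between two vowels, so rule 2 applies → [z].
/o/ (between /s/ and /s/) is unaffected → [o].
Rule 2 applies to /s/ (between /o/ and /i/: between two vowels) → [z].
/i/ (between /s/ and /d/) is unaffected → [i].
/d/ (word-final): rule 1 targets it, but not between two vowels → unchanged [d].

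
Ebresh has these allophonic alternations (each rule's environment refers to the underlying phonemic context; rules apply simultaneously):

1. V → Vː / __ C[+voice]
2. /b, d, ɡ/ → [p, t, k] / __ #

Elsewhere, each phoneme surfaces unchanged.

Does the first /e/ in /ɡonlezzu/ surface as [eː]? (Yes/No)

Yes

Rule 1 applies to /e/ (between /l/ and /z/: before a voiced consonant) → [eː].
The actual realization is [eː], which matches [eː].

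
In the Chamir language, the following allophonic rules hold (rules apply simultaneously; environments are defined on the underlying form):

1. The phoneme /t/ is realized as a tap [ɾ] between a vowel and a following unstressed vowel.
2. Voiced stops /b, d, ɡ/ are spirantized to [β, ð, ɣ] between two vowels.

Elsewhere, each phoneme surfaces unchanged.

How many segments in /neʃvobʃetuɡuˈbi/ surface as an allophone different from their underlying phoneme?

3

Segments that undergo a rule: /t/ → [ɾ] (rule 1); /ɡ/ → [ɣ] (rule 2); /b/ → [β] (rule 2).
All other segments surface unchanged.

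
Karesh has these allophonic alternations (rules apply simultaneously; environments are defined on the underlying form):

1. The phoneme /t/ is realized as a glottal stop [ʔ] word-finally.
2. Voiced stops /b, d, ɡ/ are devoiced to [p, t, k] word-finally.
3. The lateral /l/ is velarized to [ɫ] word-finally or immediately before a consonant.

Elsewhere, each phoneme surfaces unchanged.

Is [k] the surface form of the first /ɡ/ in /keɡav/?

No

/ɡ/ (between /e/ and /a/): rule 2 targets it, but not word-finally → unchanged [ɡ].
The actual realization is [ɡ], not [k].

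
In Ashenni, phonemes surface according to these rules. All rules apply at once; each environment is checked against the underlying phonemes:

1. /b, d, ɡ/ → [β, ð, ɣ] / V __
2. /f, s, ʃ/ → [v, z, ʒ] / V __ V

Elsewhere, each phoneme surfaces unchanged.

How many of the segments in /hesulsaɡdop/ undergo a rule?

Segments that undergo a rule: /s/ → [z] (rule 2); /ɡ/ → [ɣ] (rule 1).
All other segments surface unchanged.

2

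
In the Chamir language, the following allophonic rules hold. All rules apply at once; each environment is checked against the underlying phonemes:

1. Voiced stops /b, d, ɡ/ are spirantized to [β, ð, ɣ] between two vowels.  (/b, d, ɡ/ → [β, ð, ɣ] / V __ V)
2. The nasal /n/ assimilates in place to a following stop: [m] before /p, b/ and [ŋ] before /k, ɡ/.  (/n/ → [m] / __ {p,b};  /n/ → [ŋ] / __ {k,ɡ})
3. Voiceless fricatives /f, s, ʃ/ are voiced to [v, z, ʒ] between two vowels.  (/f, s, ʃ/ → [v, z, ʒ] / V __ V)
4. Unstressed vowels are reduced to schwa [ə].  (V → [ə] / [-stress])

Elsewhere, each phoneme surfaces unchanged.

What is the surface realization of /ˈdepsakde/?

[ˈdepsəkdə]

/d/ — word-initial; rule 1 does not apply here → [d].
/e/ (between /d/ and /p/) fails the environment for rule 4, so it stays [e].
/p/ — not in any rule's target class → [p].
/s/ (between /p/ and /a/): rule 3 targets it, but not between two vowels → unchanged [s].
/a/ (between /s/ and /k/) occurs in an unstressed syllable → [ə] by rule 4.
/k/ (between /a/ and /d/) is unaffected → [k].
/d/ — between /k/ and /e/; rule 1 does not apply here → [d].
/e/ (word-final) occurs in an unstressed syllable → [ə] by rule 4.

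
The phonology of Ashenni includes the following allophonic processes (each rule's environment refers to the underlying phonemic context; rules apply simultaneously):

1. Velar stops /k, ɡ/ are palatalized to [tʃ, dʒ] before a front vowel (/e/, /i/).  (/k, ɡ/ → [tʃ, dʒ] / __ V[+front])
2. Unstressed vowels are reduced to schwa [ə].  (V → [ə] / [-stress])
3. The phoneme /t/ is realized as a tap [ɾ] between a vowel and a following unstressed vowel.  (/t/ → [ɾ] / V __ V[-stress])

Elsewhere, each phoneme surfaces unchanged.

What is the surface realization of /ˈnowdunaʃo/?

[ˈnowdənəʃə]

/o/ — between /n/ and /w/; rule 2 does not apply here → [o].
/u/ (between /d/ and /n/) occurs in an unstressed syllable → [ə] by rule 2.
/a/ (between /n/ and /ʃ/) occurs in an unstressed syllable → [ə] by rule 2.
/o/ — word-final, in an unstressed syllable — surfaces as [ə] (rule 2).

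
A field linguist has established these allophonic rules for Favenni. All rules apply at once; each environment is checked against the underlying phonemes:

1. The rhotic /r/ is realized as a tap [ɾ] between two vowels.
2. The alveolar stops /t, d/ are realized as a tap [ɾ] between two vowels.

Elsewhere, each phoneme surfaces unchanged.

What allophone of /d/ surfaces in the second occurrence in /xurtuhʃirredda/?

/d/ — between /d/ and /a/; rule 2 does not apply here → [d].

[d]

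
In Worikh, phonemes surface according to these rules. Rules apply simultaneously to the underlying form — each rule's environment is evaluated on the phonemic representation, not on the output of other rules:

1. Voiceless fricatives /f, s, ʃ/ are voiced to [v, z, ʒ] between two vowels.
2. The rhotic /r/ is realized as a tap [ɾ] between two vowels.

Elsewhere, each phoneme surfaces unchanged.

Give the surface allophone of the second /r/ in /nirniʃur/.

/r/ — word-final; rule 2 does not apply here → [r].

[r]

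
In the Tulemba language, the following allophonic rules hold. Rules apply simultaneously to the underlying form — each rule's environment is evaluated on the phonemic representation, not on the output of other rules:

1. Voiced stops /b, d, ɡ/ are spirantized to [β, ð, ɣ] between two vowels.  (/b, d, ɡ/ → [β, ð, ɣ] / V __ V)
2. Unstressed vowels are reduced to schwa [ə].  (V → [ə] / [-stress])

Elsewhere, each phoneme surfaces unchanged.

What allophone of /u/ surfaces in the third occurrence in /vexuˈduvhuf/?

/u/ meets the environment for rule 2 (in an unstressed syllable) → [ə].

[ə]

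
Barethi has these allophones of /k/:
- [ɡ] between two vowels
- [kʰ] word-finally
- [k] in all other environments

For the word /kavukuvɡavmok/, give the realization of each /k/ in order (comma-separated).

Occurrence 1 (position 1): no conditioning environment matches → elsewhere allophone [k].
Occurrence 2 (position 5): between two vowels → [ɡ].
Occurrence 3 (position 13): word-finally → [kʰ].

[k], [ɡ], [kʰ]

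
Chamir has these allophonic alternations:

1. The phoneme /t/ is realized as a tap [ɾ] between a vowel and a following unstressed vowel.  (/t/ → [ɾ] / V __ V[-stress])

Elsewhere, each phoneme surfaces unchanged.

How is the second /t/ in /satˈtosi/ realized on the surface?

[t]

/t/ (between /t/ and /o/) fails the environment for rule 1, so it stays [t].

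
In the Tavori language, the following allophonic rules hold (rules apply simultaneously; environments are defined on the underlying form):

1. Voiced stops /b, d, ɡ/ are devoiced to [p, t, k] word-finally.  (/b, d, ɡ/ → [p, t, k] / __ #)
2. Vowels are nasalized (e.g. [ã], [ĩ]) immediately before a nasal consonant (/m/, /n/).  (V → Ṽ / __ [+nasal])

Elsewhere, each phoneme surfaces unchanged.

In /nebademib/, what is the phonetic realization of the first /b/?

/b/ (between /e/ and /a/) is in the target of rule 1 but the environment (word-finally) is not met → [b].

[b]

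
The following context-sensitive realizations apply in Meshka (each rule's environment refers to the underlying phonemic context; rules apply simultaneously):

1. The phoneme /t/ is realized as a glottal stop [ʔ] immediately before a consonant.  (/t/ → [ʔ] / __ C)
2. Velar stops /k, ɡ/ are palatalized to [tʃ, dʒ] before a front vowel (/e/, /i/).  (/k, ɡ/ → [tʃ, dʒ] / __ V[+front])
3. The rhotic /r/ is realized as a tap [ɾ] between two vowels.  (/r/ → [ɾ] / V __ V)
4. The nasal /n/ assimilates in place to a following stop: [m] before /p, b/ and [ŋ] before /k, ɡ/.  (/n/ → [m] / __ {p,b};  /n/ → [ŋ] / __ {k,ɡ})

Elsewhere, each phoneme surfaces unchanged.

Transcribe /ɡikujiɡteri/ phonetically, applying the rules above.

[dʒikujiɡteɾi]

Rule 2 applies to /ɡ/ (word-initial: before a front vowel) → [dʒ].
/i/ (between /ɡ/ and /k/): no rule targets it → [i].
/k/ (between /i/ and /u/) is in the target of rule 2 but the environment (before a front vowel) is not met → [k].
/u/ (between /k/ and /j/): no rule targets it → [u].
/j/ — not in any rule's target class → [j].
/i/ — not in any rule's target class → [i].
/ɡ/ (between /i/ and /t/): rule 2 targets it, but not before a front vowel → unchanged [ɡ].
/t/ — between /ɡ/ and /e/; rule 1 does not apply here → [t].
/e/ stays [e].
Rule 3 applies to /r/ (between /e/ and /i/: between two vowels) → [ɾ].
/i/ stays [i].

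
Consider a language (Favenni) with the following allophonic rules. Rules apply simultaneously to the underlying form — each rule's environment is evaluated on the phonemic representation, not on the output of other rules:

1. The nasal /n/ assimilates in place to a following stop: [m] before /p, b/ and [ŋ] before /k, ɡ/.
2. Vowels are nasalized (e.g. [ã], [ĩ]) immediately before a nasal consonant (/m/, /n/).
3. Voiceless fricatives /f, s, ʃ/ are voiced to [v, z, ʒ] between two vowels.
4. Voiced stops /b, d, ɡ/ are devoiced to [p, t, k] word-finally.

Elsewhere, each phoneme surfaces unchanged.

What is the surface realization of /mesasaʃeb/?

[mezazaʒep]

/e/ (between /m/ and /s/): rule 2 targets it, but not before a nasal consonant → unchanged [e].
/s/ meets the environment for rule 3 (between two vowels) → [z].
/a/ (between /s/ and /s/): rule 2 targets it, but not before a nasal consonant → unchanged [a].
/s/ — between /a/ and /a/, between two vowels — surfaces as [z] (rule 3).
/a/ (between /s/ and /ʃ/) fails the environment for rule 2, so it stays [a].
/ʃ/ (between /a/ and /e/) occurs between two vowels → [ʒ] by rule 3.
/e/ (between /ʃ/ and /b/) fails the environment for rule 2, so it stays [e].
Rule 4 applies to /b/ (word-final: word-finally) → [p].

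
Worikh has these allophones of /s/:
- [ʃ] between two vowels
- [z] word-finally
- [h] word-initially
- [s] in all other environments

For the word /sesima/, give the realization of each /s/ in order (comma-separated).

Occurrence 1 (position 1): word-initially → [h].
Occurrence 2 (position 3): between two vowels → [ʃ].

[h], [ʃ]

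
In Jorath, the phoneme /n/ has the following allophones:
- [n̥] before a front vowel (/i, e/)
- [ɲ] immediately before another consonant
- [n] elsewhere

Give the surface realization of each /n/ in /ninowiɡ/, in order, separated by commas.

[n̥], [n]

Occurrence 1 (position 1): before a front vowel (/i, e/) → [n̥].
Occurrence 2 (position 3): no conditioning environment matches → elsewhere allophone [n].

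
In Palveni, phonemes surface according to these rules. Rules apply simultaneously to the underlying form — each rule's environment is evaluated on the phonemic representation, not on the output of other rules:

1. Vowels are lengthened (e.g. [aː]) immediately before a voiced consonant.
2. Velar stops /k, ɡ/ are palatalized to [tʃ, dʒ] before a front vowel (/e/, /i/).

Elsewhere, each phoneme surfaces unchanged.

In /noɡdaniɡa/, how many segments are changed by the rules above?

Segments that undergo a rule: /o/ → [oː] (rule 1); /a/ → [aː] (rule 1); /i/ → [iː] (rule 1).
All other segments surface unchanged.

3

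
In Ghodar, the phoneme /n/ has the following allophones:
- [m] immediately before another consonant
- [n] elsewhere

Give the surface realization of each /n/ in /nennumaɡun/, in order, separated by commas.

Occurrence 1 (position 1): no conditioning environment matches → elsewhere allophone [n].
Occurrence 2 (position 3): immediately before another consonant → [m].
Occurrence 3 (position 4): no conditioning environment matches → elsewhere allophone [n].
Occurrence 4 (position 10): no conditioning environment matches → elsewhere allophone [n].

[n], [m], [n], [n]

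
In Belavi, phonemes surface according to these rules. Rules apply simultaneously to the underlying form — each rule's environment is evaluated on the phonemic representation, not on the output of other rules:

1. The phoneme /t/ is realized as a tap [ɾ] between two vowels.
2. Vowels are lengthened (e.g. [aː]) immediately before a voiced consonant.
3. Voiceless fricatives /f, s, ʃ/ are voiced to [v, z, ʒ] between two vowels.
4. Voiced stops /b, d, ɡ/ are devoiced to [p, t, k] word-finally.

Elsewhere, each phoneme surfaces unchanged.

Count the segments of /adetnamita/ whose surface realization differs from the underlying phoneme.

3

Segments that undergo a rule: /a/ → [aː] (rule 2); /a/ → [aː] (rule 2); /t/ → [ɾ] (rule 1).
All other segments surface unchanged.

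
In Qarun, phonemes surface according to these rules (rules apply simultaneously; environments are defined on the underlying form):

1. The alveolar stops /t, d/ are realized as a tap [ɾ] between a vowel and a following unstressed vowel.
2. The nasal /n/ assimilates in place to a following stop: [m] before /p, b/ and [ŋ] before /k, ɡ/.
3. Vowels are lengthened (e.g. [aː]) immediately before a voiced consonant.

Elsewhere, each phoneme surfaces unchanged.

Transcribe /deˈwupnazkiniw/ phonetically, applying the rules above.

/d/ (word-initial) fails the environment for rule 1, so it stays [d].
/e/ (between /d/ and /w/) occurs before a voiced consonant → [eː] by rule 3.
/w/ stays [w].
/u/ — between /w/ and /p/; rule 3 does not apply here → [u].
/p/ stays [p].
/n/ (between /p/ and /a/) is in the target of rule 2 but the environment (before a labial or velar stop) is not met → [n].
/a/ — between /n/ and /z/, before a voiced consonant — surfaces as [aː] (rule 3).
/z/ (between /a/ and /k/): no rule targets it → [z].
/k/ stays [k].
Rule 3 applies to /i/ (between /k/ and /n/: before a voiced consonant) → [iː].
/n/ (between /i/ and /i/): rule 2 targets it, but not before a labial or velar stop → unchanged [n].
/i/ (between /n/ and /w/): before a voiced consonant, so rule 3 applies → [iː].
/w/ (word-final): no rule targets it → [w].

[deːˈwupnaːzkiːniːw]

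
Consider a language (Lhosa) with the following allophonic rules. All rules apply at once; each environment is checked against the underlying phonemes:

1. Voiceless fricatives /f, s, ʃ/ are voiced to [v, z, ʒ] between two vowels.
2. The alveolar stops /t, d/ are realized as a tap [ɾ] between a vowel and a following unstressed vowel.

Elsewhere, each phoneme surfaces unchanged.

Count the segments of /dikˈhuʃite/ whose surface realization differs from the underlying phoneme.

2

Segments that undergo a rule: /ʃ/ → [ʒ] (rule 1); /t/ → [ɾ] (rule 2).
All other segments surface unchanged.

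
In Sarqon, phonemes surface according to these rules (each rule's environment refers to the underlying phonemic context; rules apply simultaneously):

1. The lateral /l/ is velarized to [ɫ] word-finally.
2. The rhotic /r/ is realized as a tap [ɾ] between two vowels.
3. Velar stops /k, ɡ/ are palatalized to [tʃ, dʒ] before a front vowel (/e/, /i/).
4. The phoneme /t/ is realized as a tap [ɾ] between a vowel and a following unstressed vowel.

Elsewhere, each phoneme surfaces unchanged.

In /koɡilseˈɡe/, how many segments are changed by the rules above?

Segments that undergo a rule: /ɡ/ → [dʒ] (rule 3); /ɡ/ → [dʒ] (rule 3).
All other segments surface unchanged.

2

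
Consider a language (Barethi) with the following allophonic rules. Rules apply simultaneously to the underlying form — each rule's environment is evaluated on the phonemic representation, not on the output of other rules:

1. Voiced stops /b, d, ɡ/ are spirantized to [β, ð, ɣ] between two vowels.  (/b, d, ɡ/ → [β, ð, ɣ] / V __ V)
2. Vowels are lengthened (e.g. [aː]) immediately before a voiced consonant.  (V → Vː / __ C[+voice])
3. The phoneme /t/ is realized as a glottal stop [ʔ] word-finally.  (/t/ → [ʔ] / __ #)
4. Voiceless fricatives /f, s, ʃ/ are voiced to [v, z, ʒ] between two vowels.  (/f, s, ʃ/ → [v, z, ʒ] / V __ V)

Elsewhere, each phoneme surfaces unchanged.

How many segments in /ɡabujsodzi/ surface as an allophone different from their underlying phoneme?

Segments that undergo a rule: /a/ → [aː] (rule 2); /b/ → [β] (rule 1); /u/ → [uː] (rule 2); /o/ → [oː] (rule 2).
All other segments surface unchanged.

4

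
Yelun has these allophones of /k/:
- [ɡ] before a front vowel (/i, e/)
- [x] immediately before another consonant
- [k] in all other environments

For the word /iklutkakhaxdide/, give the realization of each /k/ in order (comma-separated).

Occurrence 1 (position 2): immediately before another consonant → [x].
Occurrence 2 (position 6): no conditioning environment matches → elsewhere allophone [k].
Occurrence 3 (position 8): immediately before another consonant → [x].

[x], [k], [x]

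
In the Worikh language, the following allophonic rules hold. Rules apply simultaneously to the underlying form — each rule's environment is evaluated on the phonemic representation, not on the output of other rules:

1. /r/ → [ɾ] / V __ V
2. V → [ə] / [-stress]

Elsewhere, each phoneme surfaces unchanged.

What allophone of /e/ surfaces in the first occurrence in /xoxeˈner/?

/e/ meets the environment for rule 2 (in an unstressed syllable) → [ə].

[ə]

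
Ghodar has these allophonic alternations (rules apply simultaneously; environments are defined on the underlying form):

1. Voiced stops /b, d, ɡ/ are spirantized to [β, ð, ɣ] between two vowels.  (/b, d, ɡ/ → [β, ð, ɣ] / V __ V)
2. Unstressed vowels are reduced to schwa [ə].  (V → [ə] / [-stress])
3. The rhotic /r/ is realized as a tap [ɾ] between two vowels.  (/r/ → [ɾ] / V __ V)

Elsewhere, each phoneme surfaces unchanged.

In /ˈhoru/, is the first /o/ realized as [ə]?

No

/o/ — between /h/ and /r/; rule 2 does not apply here → [o].
The actual realization is [o], not [ə].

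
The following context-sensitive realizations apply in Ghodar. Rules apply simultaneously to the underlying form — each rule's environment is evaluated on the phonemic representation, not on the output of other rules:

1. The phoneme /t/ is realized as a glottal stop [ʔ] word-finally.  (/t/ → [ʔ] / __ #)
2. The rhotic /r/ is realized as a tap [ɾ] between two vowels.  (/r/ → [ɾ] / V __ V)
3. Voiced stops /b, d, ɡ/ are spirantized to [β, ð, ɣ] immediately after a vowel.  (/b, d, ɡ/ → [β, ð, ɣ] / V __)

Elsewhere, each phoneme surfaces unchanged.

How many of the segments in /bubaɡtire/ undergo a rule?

3

Segments that undergo a rule: /b/ → [β] (rule 3); /ɡ/ → [ɣ] (rule 3); /r/ → [ɾ] (rule 2).
All other segments surface unchanged.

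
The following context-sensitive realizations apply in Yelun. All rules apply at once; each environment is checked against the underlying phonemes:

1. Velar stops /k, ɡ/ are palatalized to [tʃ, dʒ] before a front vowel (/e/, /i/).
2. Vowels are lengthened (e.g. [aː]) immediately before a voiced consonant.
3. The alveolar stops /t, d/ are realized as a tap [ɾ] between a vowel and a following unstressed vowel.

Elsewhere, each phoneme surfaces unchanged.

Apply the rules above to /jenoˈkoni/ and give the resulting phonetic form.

[jeːnoˈkoːni]

/j/ (word-initial) is unaffected → [j].
/e/ — between /j/ and /n/, before a voiced consonant — surfaces as [eː] (rule 2).
/n/ (between /e/ and /o/) is unaffected → [n].
/o/ — between /n/ and /k/; rule 2 does not apply here → [o].
/k/ — between /o/ and /o/; rule 1 does not apply here → [k].
/o/ meets the environment for rule 2 (before a voiced consonant) → [oː].
/n/ (between /o/ and /i/): no rule targets it → [n].
/i/ — word-final; rule 2 does not apply here → [i].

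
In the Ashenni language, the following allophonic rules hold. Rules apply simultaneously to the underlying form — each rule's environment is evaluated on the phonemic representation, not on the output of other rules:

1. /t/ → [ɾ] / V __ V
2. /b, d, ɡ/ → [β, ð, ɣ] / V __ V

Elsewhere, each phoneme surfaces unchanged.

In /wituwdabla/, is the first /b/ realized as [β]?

No

/b/ (between /a/ and /l/): rule 2 targets it, but not between two vowels → unchanged [b].
The actual realization is [b], not [β].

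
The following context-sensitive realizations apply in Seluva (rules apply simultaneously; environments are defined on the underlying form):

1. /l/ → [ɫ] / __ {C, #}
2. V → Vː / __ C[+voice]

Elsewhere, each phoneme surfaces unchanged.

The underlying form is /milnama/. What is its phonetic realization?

[miːɫnaːma]

/m/ (word-initial): no rule targets it → [m].
/i/ meets the environment for rule 2 (before a voiced consonant) → [iː].
/l/ (between /i/ and /n/) occurs word-finally or immediately before a consonant → [ɫ] by rule 1.
/n/ stays [n].
Rule 2 applies to /a/ (between /n/ and /m/: before a voiced consonant) → [aː].
/m/ stays [m].
/a/ (word-final): rule 2 targets it, but not before a voiced consonant → unchanged [a].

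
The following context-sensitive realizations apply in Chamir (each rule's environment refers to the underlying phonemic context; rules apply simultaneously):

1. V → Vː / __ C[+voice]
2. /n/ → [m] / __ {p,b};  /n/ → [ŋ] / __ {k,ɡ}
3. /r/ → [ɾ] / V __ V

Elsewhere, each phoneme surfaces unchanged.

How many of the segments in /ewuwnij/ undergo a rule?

Segments that undergo a rule: /e/ → [eː] (rule 1); /u/ → [uː] (rule 1); /i/ → [iː] (rule 1).
All other segments surface unchanged.

3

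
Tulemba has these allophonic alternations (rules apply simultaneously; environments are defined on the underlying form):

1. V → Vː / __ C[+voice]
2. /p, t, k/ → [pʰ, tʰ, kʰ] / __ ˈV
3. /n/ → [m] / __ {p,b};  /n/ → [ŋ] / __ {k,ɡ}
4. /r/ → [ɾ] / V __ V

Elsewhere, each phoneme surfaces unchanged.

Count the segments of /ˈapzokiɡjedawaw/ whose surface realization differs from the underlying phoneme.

4

Segments that undergo a rule: /i/ → [iː] (rule 1); /e/ → [eː] (rule 1); /a/ → [aː] (rule 1); /a/ → [aː] (rule 1).
All other segments surface unchanged.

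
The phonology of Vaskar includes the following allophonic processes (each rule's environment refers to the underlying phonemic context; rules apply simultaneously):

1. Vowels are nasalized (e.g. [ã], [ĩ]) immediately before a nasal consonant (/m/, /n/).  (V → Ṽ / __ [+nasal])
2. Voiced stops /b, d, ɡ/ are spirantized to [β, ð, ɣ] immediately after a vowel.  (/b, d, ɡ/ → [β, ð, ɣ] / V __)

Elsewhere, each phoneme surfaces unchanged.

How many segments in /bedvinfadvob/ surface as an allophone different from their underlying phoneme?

4

Segments that undergo a rule: /d/ → [ð] (rule 2); /i/ → [ĩ] (rule 1); /d/ → [ð] (rule 2); /b/ → [β] (rule 2).
All other segments surface unchanged.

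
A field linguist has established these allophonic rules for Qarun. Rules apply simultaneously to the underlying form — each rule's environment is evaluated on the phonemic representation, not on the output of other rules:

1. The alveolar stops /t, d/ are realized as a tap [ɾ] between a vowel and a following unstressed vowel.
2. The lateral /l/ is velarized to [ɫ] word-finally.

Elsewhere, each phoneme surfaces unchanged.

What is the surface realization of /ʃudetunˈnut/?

[ʃuɾeɾunˈnut]

/d/ — between /u/ and /e/, between a vowel and a following unstressed vowel — surfaces as [ɾ] (rule 1).
/t/ meets the environment for rule 1 (between a vowel and a following unstressed vowel) → [ɾ].
/t/ (word-final) is in the target of rule 1 but the environment (between a vowel and a following unstressed vowel) is not met → [t].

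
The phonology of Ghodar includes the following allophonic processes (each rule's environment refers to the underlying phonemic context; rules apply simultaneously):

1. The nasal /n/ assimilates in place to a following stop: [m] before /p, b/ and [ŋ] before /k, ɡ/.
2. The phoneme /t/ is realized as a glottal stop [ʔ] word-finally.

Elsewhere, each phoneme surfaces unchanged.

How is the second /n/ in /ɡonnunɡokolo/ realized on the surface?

/n/ — between /n/ and /u/; rule 1 does not apply here → [n].

[n]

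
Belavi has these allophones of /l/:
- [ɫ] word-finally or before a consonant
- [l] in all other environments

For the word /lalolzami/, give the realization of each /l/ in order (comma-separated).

[l], [l], [ɫ]

Occurrence 1 (position 1): no conditioning environment matches → elsewhere allophone [l].
Occurrence 2 (position 3): no conditioning environment matches → elsewhere allophone [l].
Occurrence 3 (position 5): word-finally or before a consonant → [ɫ].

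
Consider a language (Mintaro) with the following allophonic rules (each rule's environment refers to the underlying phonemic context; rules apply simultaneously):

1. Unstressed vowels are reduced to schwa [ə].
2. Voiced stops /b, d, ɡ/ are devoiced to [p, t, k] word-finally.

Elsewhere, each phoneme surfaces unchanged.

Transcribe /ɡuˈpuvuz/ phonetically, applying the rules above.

[ɡəˈpuvəz]

/ɡ/ (word-initial) fails the environment for rule 2, so it stays [ɡ].
Rule 1 applies to /u/ (between /ɡ/ and /p/: in an unstressed syllable) → [ə].
/p/ — not in any rule's target class → [p].
/u/ (between /p/ and /v/) is in the target of rule 1 but the environment (in an unstressed syllable) is not met → [u].
/v/ stays [v].
Rule 1 applies to /u/ (between /v/ and /z/: in an unstressed syllable) → [ə].
/z/ stays [z].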